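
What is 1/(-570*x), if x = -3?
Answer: 1/1710 ≈ 0.00058480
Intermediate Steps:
1/(-570*x) = 1/(-570*(-3)) = 1/1710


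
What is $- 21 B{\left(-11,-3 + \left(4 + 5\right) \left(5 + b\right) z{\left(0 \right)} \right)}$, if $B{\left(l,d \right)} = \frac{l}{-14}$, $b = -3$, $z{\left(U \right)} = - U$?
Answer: $- \frac{33}{2} \approx -16.5$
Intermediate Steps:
$B{\left(l,d \right)} = - \frac{l}{14}$ ($B{\left(l,d \right)} = l \left(- \frac{1}{14}\right) = - \frac{l}{14}$)
$- 21 B{\left(-11,-3 + \left(4 + 5\right) \left(5 + b\right) z{\left(0 \right)} \right)} = - 21 \left(\left(- \frac{1}{14}\right) \left(-11\right)\right) = \left(-21\right) \frac{11}{14} = - \frac{33}{2}$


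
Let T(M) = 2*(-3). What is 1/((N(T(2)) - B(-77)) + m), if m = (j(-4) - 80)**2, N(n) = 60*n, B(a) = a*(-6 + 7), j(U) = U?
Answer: 1/6773 ≈ 0.00014765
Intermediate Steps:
T(M) = -6
B(a) = a (B(a) = a*1 = a)
m = 7056 (m = (-4 - 80)**2 = (-84)**2 = 7056)
1/((N(T(2)) - B(-77)) + m) = 1/((60*(-6) - 1*(-77)) + 7056) = 1/((-360 + 77) + 7056) = 1/(-283 + 7056) = 1/6773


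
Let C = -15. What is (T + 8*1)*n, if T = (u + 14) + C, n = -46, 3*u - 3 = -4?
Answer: -920/3 ≈ -306.67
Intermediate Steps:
u = -⅓ (u = 1 + (⅓)*(-4) = 1 - 4/3 = -⅓ ≈ -0.33333)
T = -4/3 (T = (-⅓ + 14) - 15 = 41/3 - 15 = -4/3 ≈ -1.3333)
(T + 8*1)*n = (-4/3 + 8*1)*(-46) = (-4/3 + 8)*(-46) = (20/3)*(-46) = -920/3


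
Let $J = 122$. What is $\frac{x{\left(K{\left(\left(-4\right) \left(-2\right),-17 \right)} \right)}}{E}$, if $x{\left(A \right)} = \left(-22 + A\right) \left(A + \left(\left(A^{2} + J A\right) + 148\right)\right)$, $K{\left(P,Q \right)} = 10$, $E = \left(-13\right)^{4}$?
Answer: $- \frac{17736}{28561} \approx -0.62099$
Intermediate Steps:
$E = 28561$
$x{\left(A \right)} = \left(-22 + A\right) \left(148 + A^{2} + 123 A\right)$ ($x{\left(A \right)} = \left(-22 + A\right) \left(A + \left(\left(A^{2} + 122 A\right) + 148\right)\right) = \left(-22 + A\right) \left(A + \left(148 + A^{2} + 122 A\right)\right) = \left(-22 + A\right) \left(148 + A^{2} + 123 A\right)$)
$\frac{x{\left(K{\left(\left(-4\right) \left(-2\right),-17 \right)} \right)}}{E} = \frac{-3256 + 10^{3} - 25580 + 101 \cdot 10^{2}}{28561} = \left(-3256 + 1000 - 25580 + 101 \cdot 100\right) \frac{1}{28561} = \left(-3256 + 1000 - 25580 + 10100\right) \frac{1}{28561} = \left(-17736\right) \frac{1}{28561} = - \frac{17736}{28561}$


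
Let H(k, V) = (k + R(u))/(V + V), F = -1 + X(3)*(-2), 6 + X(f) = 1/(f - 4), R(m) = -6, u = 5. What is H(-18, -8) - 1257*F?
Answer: -32679/2 ≈ -16340.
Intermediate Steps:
X(f) = -6 + 1/(-4 + f) (X(f) = -6 + 1/(f - 4) = -6 + 1/(-4 + f))
F = 13 (F = -1 + ((25 - 6*3)/(-4 + 3))*(-2) = -1 + ((25 - 18)/(-1))*(-2) = -1 - 1*7*(-2) = -1 - 7*(-2) = -1 + 14 = 13)
H(k, V) = (-6 + k)/(2*V) (H(k, V) = (k - 6)/(V + V) = (-6 + k)/((2*V)) = (-6 + k)*(1/(2*V)) = (-6 + k)/(2*V))
H(-18, -8) - 1257*F = (1/2)*(-6 - 18)/(-8) - 1257*13 = (1/2)*(-1/8)*(-24) - 16341 = 3/2 - 16341 = -32679/2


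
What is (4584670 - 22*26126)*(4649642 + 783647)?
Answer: 21786934694522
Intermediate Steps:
(4584670 - 22*26126)*(4649642 + 783647) = (4584670 - 574772)*5433289 = 4009898*5433289 = 21786934694522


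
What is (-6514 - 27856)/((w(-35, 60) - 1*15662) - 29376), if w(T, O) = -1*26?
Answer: 17185/22532 ≈ 0.76269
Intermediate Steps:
w(T, O) = -26
(-6514 - 27856)/((w(-35, 60) - 1*15662) - 29376) = (-6514 - 27856)/((-26 - 1*15662) - 29376) = -34370/((-26 - 15662) - 29376) = -34370/(-15688 - 29376) = -34370/(-45064) = -34370*(-1/45064) = 17185/22532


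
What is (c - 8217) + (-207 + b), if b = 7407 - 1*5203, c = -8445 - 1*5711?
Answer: -20376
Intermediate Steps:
c = -14156 (c = -8445 - 5711 = -14156)
b = 2204 (b = 7407 - 5203 = 2204)
(c - 8217) + (-207 + b) = (-14156 - 8217) + (-207 + 2204) = -22373 + 1997 = -20376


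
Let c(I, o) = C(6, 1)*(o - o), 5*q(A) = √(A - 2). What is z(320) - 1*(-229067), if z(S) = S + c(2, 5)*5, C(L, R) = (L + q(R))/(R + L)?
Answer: 229387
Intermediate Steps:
q(A) = √(-2 + A)/5 (q(A) = √(A - 2)/5 = √(-2 + A)/5)
C(L, R) = (L + √(-2 + R)/5)/(L + R) (C(L, R) = (L + √(-2 + R)/5)/(R + L) = (L + √(-2 + R)/5)/(L + R))
c(I, o) = 0 (c(I, o) = ((6 + √(-2 + 1)/5)/(6 + 1))*(o - o) = ((6 + √(-1)/5)/7)*0 = ((6 + I/5)/7)*0 = (6/7 + I/35)*0 = 0)
z(S) = S (z(S) = S + 0*5 = S + 0 = S)
z(320) - 1*(-229067) = 320 - 1*(-229067) = 320 + 229067 = 229387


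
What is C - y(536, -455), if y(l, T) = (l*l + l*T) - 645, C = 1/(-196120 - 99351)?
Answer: -12637590142/295471 ≈ -42771.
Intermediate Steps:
C = -1/295471 (C = 1/(-295471) = -1/295471 ≈ -3.3844e-6)
y(l, T) = -645 + l**2 + T*l (y(l, T) = (l**2 + T*l) - 645 = -645 + l**2 + T*l)
C - y(536, -455) = -1/295471 - (-645 + 536**2 - 455*536) = -1/295471 - (-645 + 287296 - 243880) = -1/295471 - 1*42771 = -1/295471 - 42771 = -12637590142/295471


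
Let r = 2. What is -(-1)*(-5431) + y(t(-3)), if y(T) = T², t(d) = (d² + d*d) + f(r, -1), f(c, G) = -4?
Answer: -5235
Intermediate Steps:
t(d) = -4 + 2*d² (t(d) = (d² + d*d) - 4 = (d² + d²) - 4 = 2*d² - 4 = -4 + 2*d²)
-(-1)*(-5431) + y(t(-3)) = -(-1)*(-5431) + (-4 + 2*(-3)²)² = -1*5431 + (-4 + 2*9)² = -5431 + (-4 + 18)² = -5431 + 14² = -5431 + 196 = -5235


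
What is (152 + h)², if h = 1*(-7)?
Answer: 21025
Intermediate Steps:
h = -7
(152 + h)² = (152 - 7)² = 145² = 21025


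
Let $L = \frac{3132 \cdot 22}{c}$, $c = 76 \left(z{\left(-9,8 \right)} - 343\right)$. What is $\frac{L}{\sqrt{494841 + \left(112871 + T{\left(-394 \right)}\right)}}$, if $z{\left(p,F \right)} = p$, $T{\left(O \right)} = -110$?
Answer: $- \frac{261 \sqrt{607602}}{61570336} \approx -0.0033043$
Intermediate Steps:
$c = -26752$ ($c = 76 \left(-9 - 343\right) = 76 \left(-352\right) = -26752$)
$L = - \frac{783}{304}$ ($L = \frac{3132 \cdot 22}{-26752} = 68904 \left(- \frac{1}{26752}\right) = - \frac{783}{304} \approx -2.5757$)
$\frac{L}{\sqrt{494841 + \left(112871 + T{\left(-394 \right)}\right)}} = - \frac{783}{304 \sqrt{494841 + \left(112871 - 110\right)}} = - \frac{783}{304 \sqrt{494841 + 112761}} = - \frac{783}{304 \sqrt{607602}} = - \frac{783 \frac{\sqrt{607602}}{607602}}{304} = - \frac{261 \sqrt{607602}}{61570336}$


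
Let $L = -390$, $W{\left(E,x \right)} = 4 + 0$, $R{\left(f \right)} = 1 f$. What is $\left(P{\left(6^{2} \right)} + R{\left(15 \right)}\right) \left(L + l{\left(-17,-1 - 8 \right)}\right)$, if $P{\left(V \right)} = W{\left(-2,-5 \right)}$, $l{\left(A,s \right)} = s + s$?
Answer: $-7752$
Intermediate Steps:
$R{\left(f \right)} = f$
$l{\left(A,s \right)} = 2 s$
$W{\left(E,x \right)} = 4$
$P{\left(V \right)} = 4$
$\left(P{\left(6^{2} \right)} + R{\left(15 \right)}\right) \left(L + l{\left(-17,-1 - 8 \right)}\right) = \left(4 + 15\right) \left(-390 + 2 \left(-1 - 8\right)\right) = 19 \left(-390 + 2 \left(-1 - 8\right)\right) = 19 \left(-390 + 2 \left(-9\right)\right) = 19 \left(-390 - 18\right) = 19 \left(-408\right) = -7752$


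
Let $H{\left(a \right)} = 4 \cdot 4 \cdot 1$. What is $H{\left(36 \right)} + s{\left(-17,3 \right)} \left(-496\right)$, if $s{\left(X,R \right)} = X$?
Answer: $8448$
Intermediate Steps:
$H{\left(a \right)} = 16$ ($H{\left(a \right)} = 16 \cdot 1 = 16$)
$H{\left(36 \right)} + s{\left(-17,3 \right)} \left(-496\right) = 16 - -8432 = 16 + 8432 = 8448$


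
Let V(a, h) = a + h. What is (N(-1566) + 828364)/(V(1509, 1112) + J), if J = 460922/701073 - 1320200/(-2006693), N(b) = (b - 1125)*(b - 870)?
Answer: 2077517481894360792/737834724314063 ≈ 2815.7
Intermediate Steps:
N(b) = (-1125 + b)*(-870 + b)
J = 1850485525546/1406838281589 (J = 460922*(1/701073) - 1320200*(-1/2006693) = 460922/701073 + 1320200/2006693 = 1850485525546/1406838281589 ≈ 1.3153)
(N(-1566) + 828364)/(V(1509, 1112) + J) = ((978750 + (-1566)² - 1995*(-1566)) + 828364)/((1509 + 1112) + 1850485525546/1406838281589) = ((978750 + 2452356 + 3124170) + 828364)/(2621 + 1850485525546/1406838281589) = (6555276 + 828364)/(3689173621570315/1406838281589) = 7383640*(1406838281589/3689173621570315) = 2077517481894360792/737834724314063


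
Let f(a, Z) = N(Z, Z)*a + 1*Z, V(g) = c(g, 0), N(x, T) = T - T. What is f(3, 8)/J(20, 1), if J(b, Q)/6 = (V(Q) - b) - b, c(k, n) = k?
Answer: -4/117 ≈ -0.034188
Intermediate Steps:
N(x, T) = 0
V(g) = g
J(b, Q) = -12*b + 6*Q (J(b, Q) = 6*((Q - b) - b) = 6*(Q - 2*b) = -12*b + 6*Q)
f(a, Z) = Z (f(a, Z) = 0*a + 1*Z = 0 + Z = Z)
f(3, 8)/J(20, 1) = 8/(-12*20 + 6*1) = 8/(-240 + 6) = 8/(-234) = 8*(-1/234) = -4/117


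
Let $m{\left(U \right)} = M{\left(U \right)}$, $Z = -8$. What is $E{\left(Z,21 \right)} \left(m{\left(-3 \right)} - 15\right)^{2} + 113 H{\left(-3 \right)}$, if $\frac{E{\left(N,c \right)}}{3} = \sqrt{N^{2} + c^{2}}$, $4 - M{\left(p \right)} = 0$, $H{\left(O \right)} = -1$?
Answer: $-113 + 363 \sqrt{505} \approx 8044.4$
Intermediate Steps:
$M{\left(p \right)} = 4$ ($M{\left(p \right)} = 4 - 0 = 4 + 0 = 4$)
$E{\left(N,c \right)} = 3 \sqrt{N^{2} + c^{2}}$
$m{\left(U \right)} = 4$
$E{\left(Z,21 \right)} \left(m{\left(-3 \right)} - 15\right)^{2} + 113 H{\left(-3 \right)} = 3 \sqrt{\left(-8\right)^{2} + 21^{2}} \left(4 - 15\right)^{2} + 113 \left(-1\right) = 3 \sqrt{64 + 441} \left(-11\right)^{2} - 113 = 3 \sqrt{505} \cdot 121 - 113 = 363 \sqrt{505} - 113 = -113 + 363 \sqrt{505}$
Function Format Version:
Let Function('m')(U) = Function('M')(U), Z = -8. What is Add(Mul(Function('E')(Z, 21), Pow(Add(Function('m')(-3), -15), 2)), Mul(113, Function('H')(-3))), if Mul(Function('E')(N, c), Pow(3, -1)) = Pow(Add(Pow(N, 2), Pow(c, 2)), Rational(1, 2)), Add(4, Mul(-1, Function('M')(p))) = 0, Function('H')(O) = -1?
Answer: Add(-113, Mul(363, Pow(505, Rational(1, 2)))) ≈ 8044.4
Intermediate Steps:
Function('M')(p) = 4 (Function('M')(p) = Add(4, Mul(-1, 0)) = Add(4, 0) = 4)
Function('E')(N, c) = Mul(3, Pow(Add(Pow(N, 2), Pow(c, 2)), Rational(1, 2)))
Function('m')(U) = 4
Add(Mul(Function('E')(Z, 21), Pow(Add(Function('m')(-3), -15), 2)), Mul(113, Function('H')(-3))) = Add(Mul(Mul(3, Pow(Add(Pow(-8, 2), Pow(21, 2)), Rational(1, 2))), Pow(Add(4, -15), 2)), Mul(113, -1)) = Add(Mul(Mul(3, Pow(Add(64, 441), Rational(1, 2))), Pow(-11, 2)), -113) = Add(Mul(Mul(3, Pow(505, Rational(1, 2))), 121), -113) = Add(Mul(363, Pow(505, Rational(1, 2))), -113) = Add(-113, Mul(363, Pow(505, Rational(1, 2))))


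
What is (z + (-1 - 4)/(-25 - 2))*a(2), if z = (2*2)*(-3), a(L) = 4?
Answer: -1276/27 ≈ -47.259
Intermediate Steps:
z = -12 (z = 4*(-3) = -12)
(z + (-1 - 4)/(-25 - 2))*a(2) = (-12 + (-1 - 4)/(-25 - 2))*4 = (-12 - 5/(-27))*4 = (-12 - 5*(-1/27))*4 = (-12 + 5/27)*4 = -319/27*4 = -1276/27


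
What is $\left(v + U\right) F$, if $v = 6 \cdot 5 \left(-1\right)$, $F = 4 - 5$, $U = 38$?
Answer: $-8$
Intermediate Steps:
$F = -1$
$v = -30$ ($v = 30 \left(-1\right) = -30$)
$\left(v + U\right) F = \left(-30 + 38\right) \left(-1\right) = 8 \left(-1\right) = -8$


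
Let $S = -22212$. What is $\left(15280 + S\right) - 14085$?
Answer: $-21017$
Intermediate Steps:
$\left(15280 + S\right) - 14085 = \left(15280 - 22212\right) - 14085 = -6932 - 14085 = -21017$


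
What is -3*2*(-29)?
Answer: 174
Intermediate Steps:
-3*2*(-29) = -6*(-29) = 174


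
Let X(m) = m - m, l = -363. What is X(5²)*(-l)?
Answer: 0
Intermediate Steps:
X(m) = 0
X(5²)*(-l) = 0*(-1*(-363)) = 0*363 = 0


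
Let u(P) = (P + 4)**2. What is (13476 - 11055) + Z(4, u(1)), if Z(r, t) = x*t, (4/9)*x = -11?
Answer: 7209/4 ≈ 1802.3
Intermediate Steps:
x = -99/4 (x = (9/4)*(-11) = -99/4 ≈ -24.750)
u(P) = (4 + P)**2
Z(r, t) = -99*t/4
(13476 - 11055) + Z(4, u(1)) = (13476 - 11055) - 99*(4 + 1)**2/4 = 2421 - 99/4*5**2 = 2421 - 99/4*25 = 2421 - 2475/4 = 7209/4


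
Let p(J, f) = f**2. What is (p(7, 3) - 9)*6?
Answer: 0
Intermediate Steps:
(p(7, 3) - 9)*6 = (3**2 - 9)*6 = (9 - 9)*6 = 0*6 = 0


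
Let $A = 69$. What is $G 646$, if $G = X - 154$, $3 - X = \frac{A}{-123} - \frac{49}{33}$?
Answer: $- \frac{130191610}{1353} \approx -96224.0$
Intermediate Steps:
$X = \frac{6827}{1353}$ ($X = 3 - \left(\frac{69}{-123} - \frac{49}{33}\right) = 3 - \left(69 \left(- \frac{1}{123}\right) - \frac{49}{33}\right) = 3 - \left(- \frac{23}{41} - \frac{49}{33}\right) = 3 - - \frac{2768}{1353} = 3 + \frac{2768}{1353} = \frac{6827}{1353} \approx 5.0458$)
$G = - \frac{201535}{1353}$ ($G = \frac{6827}{1353} - 154 = - \frac{201535}{1353} \approx -148.95$)
$G 646 = \left(- \frac{201535}{1353}\right) 646 = - \frac{130191610}{1353}$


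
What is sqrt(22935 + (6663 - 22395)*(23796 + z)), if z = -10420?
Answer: 103*I*sqrt(19833) ≈ 14505.0*I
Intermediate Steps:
sqrt(22935 + (6663 - 22395)*(23796 + z)) = sqrt(22935 + (6663 - 22395)*(23796 - 10420)) = sqrt(22935 - 15732*13376) = sqrt(22935 - 210431232) = sqrt(-210408297) = 103*I*sqrt(19833)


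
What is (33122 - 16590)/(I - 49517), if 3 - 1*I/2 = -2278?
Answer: -16532/44955 ≈ -0.36775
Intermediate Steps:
I = 4562 (I = 6 - 2*(-2278) = 6 + 4556 = 4562)
(33122 - 16590)/(I - 49517) = (33122 - 16590)/(4562 - 49517) = 16532/(-44955) = 16532*(-1/44955) = -16532/44955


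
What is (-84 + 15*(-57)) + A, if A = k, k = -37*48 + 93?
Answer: -2622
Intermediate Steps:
k = -1683 (k = -1776 + 93 = -1683)
A = -1683
(-84 + 15*(-57)) + A = (-84 + 15*(-57)) - 1683 = (-84 - 855) - 1683 = -939 - 1683 = -2622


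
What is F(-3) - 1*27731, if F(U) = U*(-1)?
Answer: -27728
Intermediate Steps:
F(U) = -U
F(-3) - 1*27731 = -1*(-3) - 1*27731 = 3 - 27731 = -27728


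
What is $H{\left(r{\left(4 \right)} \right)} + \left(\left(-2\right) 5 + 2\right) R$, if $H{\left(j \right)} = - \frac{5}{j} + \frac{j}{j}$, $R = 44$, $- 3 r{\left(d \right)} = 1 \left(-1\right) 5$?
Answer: $-354$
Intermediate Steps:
$r{\left(d \right)} = \frac{5}{3}$ ($r{\left(d \right)} = - \frac{1 \left(-1\right) 5}{3} = - \frac{\left(-1\right) 5}{3} = \left(- \frac{1}{3}\right) \left(-5\right) = \frac{5}{3}$)
$H{\left(j \right)} = 1 - \frac{5}{j}$ ($H{\left(j \right)} = - \frac{5}{j} + 1 = 1 - \frac{5}{j}$)
$H{\left(r{\left(4 \right)} \right)} + \left(\left(-2\right) 5 + 2\right) R = \frac{-5 + \frac{5}{3}}{\frac{5}{3}} + \left(\left(-2\right) 5 + 2\right) 44 = \frac{3}{5} \left(- \frac{10}{3}\right) + \left(-10 + 2\right) 44 = -2 - 352 = -354$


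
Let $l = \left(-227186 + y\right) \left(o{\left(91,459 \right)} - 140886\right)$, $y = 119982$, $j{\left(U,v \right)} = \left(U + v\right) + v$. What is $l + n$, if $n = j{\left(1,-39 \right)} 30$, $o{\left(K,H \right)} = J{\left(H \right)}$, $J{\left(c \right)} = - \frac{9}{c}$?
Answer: $\frac{770280669338}{51} \approx 1.5104 \cdot 10^{10}$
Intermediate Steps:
$j{\left(U,v \right)} = U + 2 v$
$o{\left(K,H \right)} = - \frac{9}{H}$
$n = -2310$ ($n = \left(1 + 2 \left(-39\right)\right) 30 = \left(1 - 78\right) 30 = \left(-77\right) 30 = -2310$)
$l = \frac{770280787148}{51}$ ($l = \left(-227186 + 119982\right) \left(- \frac{9}{459} - 140886\right) = - 107204 \left(\left(-9\right) \frac{1}{459} - 140886\right) = - 107204 \left(- \frac{1}{51} - 140886\right) = \left(-107204\right) \left(- \frac{7185187}{51}\right) = \frac{770280787148}{51} \approx 1.5104 \cdot 10^{10}$)
$l + n = \frac{770280787148}{51} - 2310 = \frac{770280669338}{51}$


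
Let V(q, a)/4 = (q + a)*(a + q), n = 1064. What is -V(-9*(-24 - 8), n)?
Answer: -7311616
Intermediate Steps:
V(q, a) = 4*(a + q)² (V(q, a) = 4*((q + a)*(a + q)) = 4*((a + q)*(a + q)) = 4*(a + q)²)
-V(-9*(-24 - 8), n) = -4*(1064 - 9*(-24 - 8))² = -4*(1064 - 9*(-32))² = -4*(1064 + 288)² = -4*1352² = -4*1827904 = -1*7311616 = -7311616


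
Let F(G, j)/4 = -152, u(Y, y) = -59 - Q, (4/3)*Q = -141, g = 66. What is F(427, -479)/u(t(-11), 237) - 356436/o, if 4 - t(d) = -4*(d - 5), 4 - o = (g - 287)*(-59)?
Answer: 1059164/73865 ≈ 14.339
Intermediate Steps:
Q = -423/4 (Q = (¾)*(-141) = -423/4 ≈ -105.75)
o = -13035 (o = 4 - (66 - 287)*(-59) = 4 - (-221)*(-59) = 4 - 1*13039 = 4 - 13039 = -13035)
t(d) = -16 + 4*d (t(d) = 4 - (-4)*(d - 5) = 4 - (-4)*(-5 + d) = 4 - (20 - 4*d) = 4 + (-20 + 4*d) = -16 + 4*d)
u(Y, y) = 187/4 (u(Y, y) = -59 - 1*(-423/4) = -59 + 423/4 = 187/4)
F(G, j) = -608 (F(G, j) = 4*(-152) = -608)
F(427, -479)/u(t(-11), 237) - 356436/o = -608/187/4 - 356436/(-13035) = -608*4/187 - 356436*(-1/13035) = -2432/187 + 118812/4345 = 1059164/73865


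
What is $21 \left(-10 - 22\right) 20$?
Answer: $-13440$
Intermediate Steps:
$21 \left(-10 - 22\right) 20 = 21 \left(-32\right) 20 = \left(-672\right) 20 = -13440$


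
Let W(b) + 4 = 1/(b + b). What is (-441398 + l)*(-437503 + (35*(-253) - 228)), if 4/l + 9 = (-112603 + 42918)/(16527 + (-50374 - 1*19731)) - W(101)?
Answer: 282244349072749476/1431821 ≈ 1.9712e+11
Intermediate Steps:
W(b) = -4 + 1/(2*b) (W(b) = -4 + 1/(b + b) = -4 + 1/(2*b))
l = -1546108/1431821 (l = 4/(-9 + ((-112603 + 42918)/(16527 + (-50374 - 1*19731)) - (-4 + (½)/101))) = 4/(-9 + (-69685/(16527 + (-50374 - 19731)) - (-4 + (½)*(1/101)))) = 4/(-9 + (-69685/(16527 - 70105) - (-4 + 1/202))) = 4/(-9 + (-69685/(-53578) - 1*(-807/202))) = 4/(-9 + (-69685*(-1/53578) + 807/202)) = 4/(-9 + (9955/7654 + 807/202)) = 4/(-9 + 2046922/386527) = 4/(-1431821/386527) = 4*(-386527/1431821) = -1546108/1431821 ≈ -1.0798)
(-441398 + l)*(-437503 + (35*(-253) - 228)) = (-441398 - 1546108/1431821)*(-437503 + (35*(-253) - 228)) = -632004471866*(-437503 + (-8855 - 228))/1431821 = -632004471866*(-437503 - 9083)/1431821 = -632004471866/1431821*(-446586) = 282244349072749476/1431821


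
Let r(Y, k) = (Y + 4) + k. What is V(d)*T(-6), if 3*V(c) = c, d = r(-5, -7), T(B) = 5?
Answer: -40/3 ≈ -13.333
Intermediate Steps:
r(Y, k) = 4 + Y + k (r(Y, k) = (4 + Y) + k = 4 + Y + k)
d = -8 (d = 4 - 5 - 7 = -8)
V(c) = c/3
V(d)*T(-6) = ((1/3)*(-8))*5 = -8/3*5 = -40/3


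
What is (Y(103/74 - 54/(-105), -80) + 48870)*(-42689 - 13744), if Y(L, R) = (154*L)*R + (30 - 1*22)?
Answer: -53022979542/37 ≈ -1.4331e+9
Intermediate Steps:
Y(L, R) = 8 + 154*L*R (Y(L, R) = 154*L*R + (30 - 22) = 154*L*R + 8 = 8 + 154*L*R)
(Y(103/74 - 54/(-105), -80) + 48870)*(-42689 - 13744) = ((8 + 154*(103/74 - 54/(-105))*(-80)) + 48870)*(-42689 - 13744) = ((8 + 154*(103*(1/74) - 54*(-1/105))*(-80)) + 48870)*(-56433) = ((8 + 154*(103/74 + 18/35)*(-80)) + 48870)*(-56433) = ((8 + 154*(4937/2590)*(-80)) + 48870)*(-56433) = ((8 - 868912/37) + 48870)*(-56433) = (-868616/37 + 48870)*(-56433) = (939574/37)*(-56433) = -53022979542/37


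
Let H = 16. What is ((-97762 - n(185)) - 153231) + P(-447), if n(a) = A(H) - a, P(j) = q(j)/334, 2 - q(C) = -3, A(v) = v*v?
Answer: -83855371/334 ≈ -2.5106e+5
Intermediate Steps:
A(v) = v**2
q(C) = 5 (q(C) = 2 - 1*(-3) = 2 + 3 = 5)
P(j) = 5/334
n(a) = 256 - a (n(a) = 16**2 - a = 256 - a)
((-97762 - n(185)) - 153231) + P(-447) = ((-97762 - (256 - 1*185)) - 153231) + 5/334 = ((-97762 - (256 - 185)) - 153231) + 5/334 = ((-97762 - 1*71) - 153231) + 5/334 = ((-97762 - 71) - 153231) + 5/334 = (-97833 - 153231) + 5/334 = -251064 + 5/334 = -83855371/334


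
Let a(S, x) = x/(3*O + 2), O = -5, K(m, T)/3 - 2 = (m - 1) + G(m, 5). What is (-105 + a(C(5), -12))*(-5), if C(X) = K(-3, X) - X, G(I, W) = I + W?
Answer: 6765/13 ≈ 520.38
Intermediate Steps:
K(m, T) = 18 + 6*m (K(m, T) = 6 + 3*((m - 1) + (m + 5)) = 6 + 3*((-1 + m) + (5 + m)) = 6 + 3*(4 + 2*m) = 6 + (12 + 6*m) = 18 + 6*m)
C(X) = -X (C(X) = (18 + 6*(-3)) - X = (18 - 18) - X = 0 - X = -X)
a(S, x) = -x/13 (a(S, x) = x/(3*(-5) + 2) = x/(-15 + 2) = x/(-13) = x*(-1/13) = -x/13)
(-105 + a(C(5), -12))*(-5) = (-105 - 1/13*(-12))*(-5) = (-105 + 12/13)*(-5) = -1353/13*(-5) = 6765/13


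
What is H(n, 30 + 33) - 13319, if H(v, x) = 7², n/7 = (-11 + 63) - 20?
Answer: -13270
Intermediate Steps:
n = 224 (n = 7*((-11 + 63) - 20) = 7*(52 - 20) = 7*32 = 224)
H(v, x) = 49
H(n, 30 + 33) - 13319 = 49 - 13319 = -13270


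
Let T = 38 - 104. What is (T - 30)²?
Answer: 9216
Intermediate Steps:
T = -66
(T - 30)² = (-66 - 30)² = (-96)² = 9216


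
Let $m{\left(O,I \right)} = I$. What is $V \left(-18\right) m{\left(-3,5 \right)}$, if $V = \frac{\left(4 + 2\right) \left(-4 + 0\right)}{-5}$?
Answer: $-432$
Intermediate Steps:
$V = \frac{24}{5}$ ($V = 6 \left(-4\right) \left(- \frac{1}{5}\right) = \left(-24\right) \left(- \frac{1}{5}\right) = \frac{24}{5} \approx 4.8$)
$V \left(-18\right) m{\left(-3,5 \right)} = \frac{24}{5} \left(-18\right) 5 = \left(- \frac{432}{5}\right) 5 = -432$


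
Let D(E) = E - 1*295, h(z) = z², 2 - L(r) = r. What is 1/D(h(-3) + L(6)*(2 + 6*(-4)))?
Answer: -1/198 ≈ -0.0050505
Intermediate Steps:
L(r) = 2 - r
D(E) = -295 + E (D(E) = E - 295 = -295 + E)
1/D(h(-3) + L(6)*(2 + 6*(-4))) = 1/(-295 + ((-3)² + (2 - 1*6)*(2 + 6*(-4)))) = 1/(-295 + (9 + (2 - 6)*(2 - 24))) = 1/(-295 + (9 - 4*(-22))) = 1/(-295 + (9 + 88)) = 1/(-295 + 97) = 1/(-198) = -1/198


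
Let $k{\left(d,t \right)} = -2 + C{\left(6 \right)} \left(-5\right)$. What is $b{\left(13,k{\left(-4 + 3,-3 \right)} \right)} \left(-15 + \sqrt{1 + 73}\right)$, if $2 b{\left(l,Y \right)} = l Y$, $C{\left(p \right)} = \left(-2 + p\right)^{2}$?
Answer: $7995 - 533 \sqrt{74} \approx 3410.0$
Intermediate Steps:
$k{\left(d,t \right)} = -82$ ($k{\left(d,t \right)} = -2 + \left(-2 + 6\right)^{2} \left(-5\right) = -2 + 4^{2} \left(-5\right) = -2 + 16 \left(-5\right) = -2 - 80 = -82$)
$b{\left(l,Y \right)} = \frac{Y l}{2}$ ($b{\left(l,Y \right)} = \frac{l Y}{2} = \frac{Y l}{2}$)
$b{\left(13,k{\left(-4 + 3,-3 \right)} \right)} \left(-15 + \sqrt{1 + 73}\right) = \frac{1}{2} \left(-82\right) 13 \left(-15 + \sqrt{1 + 73}\right) = - 533 \left(-15 + \sqrt{74}\right) = 7995 - 533 \sqrt{74}$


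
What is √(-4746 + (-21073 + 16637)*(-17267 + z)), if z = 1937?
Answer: √67999134 ≈ 8246.2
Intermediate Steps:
√(-4746 + (-21073 + 16637)*(-17267 + z)) = √(-4746 + (-21073 + 16637)*(-17267 + 1937)) = √(-4746 - 4436*(-15330)) = √(-4746 + 68003880) = √67999134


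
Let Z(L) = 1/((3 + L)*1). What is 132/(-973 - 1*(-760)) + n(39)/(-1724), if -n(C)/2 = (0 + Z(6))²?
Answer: -3072097/4957362 ≈ -0.61970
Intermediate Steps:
Z(L) = 1/(3 + L)
n(C) = -2/81 (n(C) = -2*(0 + 1/(3 + 6))² = -2*(0 + 1/9)² = -2*(0 + ⅑)² = -2*(⅑)² = -2*1/81 = -2/81)
132/(-973 - 1*(-760)) + n(39)/(-1724) = 132/(-973 - 1*(-760)) - 2/81/(-1724) = 132/(-973 + 760) - 2/81*(-1/1724) = 132/(-213) + 1/69822 = 132*(-1/213) + 1/69822 = -44/71 + 1/69822 = -3072097/4957362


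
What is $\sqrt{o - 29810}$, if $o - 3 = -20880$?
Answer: $i \sqrt{50687} \approx 225.14 i$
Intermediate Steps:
$o = -20877$ ($o = 3 - 20880 = -20877$)
$\sqrt{o - 29810} = \sqrt{-20877 - 29810} = \sqrt{-50687} = i \sqrt{50687}$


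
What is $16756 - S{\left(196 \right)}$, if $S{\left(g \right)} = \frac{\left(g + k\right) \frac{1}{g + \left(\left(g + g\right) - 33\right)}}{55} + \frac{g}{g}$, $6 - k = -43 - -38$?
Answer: $\frac{170482056}{10175} \approx 16755.0$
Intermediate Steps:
$k = 11$ ($k = 6 - \left(-43 - -38\right) = 6 - \left(-43 + 38\right) = 6 - -5 = 6 + 5 = 11$)
$S{\left(g \right)} = 1 + \frac{11 + g}{55 \left(-33 + 3 g\right)}$ ($S{\left(g \right)} = \frac{\left(g + 11\right) \frac{1}{g + \left(\left(g + g\right) - 33\right)}}{55} + \frac{g}{g} = \frac{11 + g}{g + \left(2 g - 33\right)} \frac{1}{55} + 1 = \frac{11 + g}{g + \left(-33 + 2 g\right)} \frac{1}{55} + 1 = \frac{11 + g}{-33 + 3 g} \frac{1}{55} + 1 = \frac{11 + g}{55 \left(-33 + 3 g\right)} + 1 = 1 + \frac{11 + g}{55 \left(-33 + 3 g\right)}$)
$16756 - S{\left(196 \right)} = 16756 - \frac{2 \left(-902 + 83 \cdot 196\right)}{165 \left(-11 + 196\right)} = 16756 - \frac{2 \left(-902 + 16268\right)}{165 \cdot 185} = 16756 - \frac{2}{165} \cdot \frac{1}{185} \cdot 15366 = 16756 - \frac{10244}{10175} = \frac{170482056}{10175}$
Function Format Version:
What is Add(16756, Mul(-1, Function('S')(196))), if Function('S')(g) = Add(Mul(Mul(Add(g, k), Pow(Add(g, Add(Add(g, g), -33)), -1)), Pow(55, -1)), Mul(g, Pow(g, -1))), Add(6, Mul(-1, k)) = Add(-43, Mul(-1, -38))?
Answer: Rational(170482056, 10175) ≈ 16755.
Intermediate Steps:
k = 11 (k = Add(6, Mul(-1, Add(-43, Mul(-1, -38)))) = Add(6, Mul(-1, Add(-43, 38))) = Add(6, Mul(-1, -5)) = Add(6, 5) = 11)
Function('S')(g) = Add(1, Mul(Rational(1, 55), Pow(Add(-33, Mul(3, g)), -1), Add(11, g))) (Function('S')(g) = Add(Mul(Mul(Add(g, 11), Pow(Add(g, Add(Add(g, g), -33)), -1)), Pow(55, -1)), Mul(g, Pow(g, -1))) = Add(Mul(Mul(Add(11, g), Pow(Add(g, Add(Mul(2, g), -33)), -1)), Rational(1, 55)), 1) = Add(Mul(Mul(Add(11, g), Pow(Add(g, Add(-33, Mul(2, g))), -1)), Rational(1, 55)), 1) = Add(Mul(Mul(Add(11, g), Pow(Add(-33, Mul(3, g)), -1)), Rational(1, 55)), 1) = Add(Mul(Mul(Pow(Add(-33, Mul(3, g)), -1), Add(11, g)), Rational(1, 55)), 1) = Add(Mul(Rational(1, 55), Pow(Add(-33, Mul(3, g)), -1), Add(11, g)), 1) = Add(1, Mul(Rational(1, 55), Pow(Add(-33, Mul(3, g)), -1), Add(11, g))))
Add(16756, Mul(-1, Function('S')(196))) = Add(16756, Mul(-1, Mul(Rational(2, 165), Pow(Add(-11, 196), -1), Add(-902, Mul(83, 196))))) = Add(16756, Mul(-1, Mul(Rational(2, 165), Pow(185, -1), Add(-902, 16268)))) = Add(16756, Mul(-1, Mul(Rational(2, 165), Rational(1, 185), 15366))) = Add(16756, Mul(-1, Rational(10244, 10175))) = Add(16756, Rational(-10244, 10175)) = Rational(170482056, 10175)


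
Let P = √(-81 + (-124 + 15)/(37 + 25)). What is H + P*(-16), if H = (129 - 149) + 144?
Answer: 124 - 8*I*√318122/31 ≈ 124.0 - 145.55*I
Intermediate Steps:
P = I*√318122/62 (P = √(-81 - 109/62) = √(-5131/62) = I*√318122/62 ≈ 9.0972*I)
H = 124 (H = -20 + 144 = 124)
H + P*(-16) = 124 + (I*√318122/62)*(-16) = 124 - 8*I*√318122/31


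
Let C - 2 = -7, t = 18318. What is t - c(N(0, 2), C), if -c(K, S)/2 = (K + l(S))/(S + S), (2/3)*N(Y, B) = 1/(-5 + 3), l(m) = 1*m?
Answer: 366383/20 ≈ 18319.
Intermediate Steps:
l(m) = m
C = -5 (C = 2 - 7 = -5)
N(Y, B) = -¾ (N(Y, B) = 3/(2*(-5 + 3)) = (3/2)/(-2) = (3/2)*(-½) = -¾)
c(K, S) = -(K + S)/S (c(K, S) = -2*(K + S)/(S + S) = -2*(K + S)/(2*S) = -2*(K + S)*1/(2*S) = -(K + S)/S)
t - c(N(0, 2), C) = 18318 - (-1*(-¾) - 1*(-5))/(-5) = 18318 - (-1)*(¾ + 5)/5 = 18318 - (-1)*23/(5*4) = 18318 - 1*(-23/20) = 18318 + 23/20 = 366383/20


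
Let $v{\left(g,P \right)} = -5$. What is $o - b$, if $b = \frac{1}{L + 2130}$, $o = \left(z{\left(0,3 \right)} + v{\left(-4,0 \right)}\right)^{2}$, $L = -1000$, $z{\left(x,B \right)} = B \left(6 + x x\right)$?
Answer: $\frac{190969}{1130} \approx 169.0$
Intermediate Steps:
$z{\left(x,B \right)} = B \left(6 + x^{2}\right)$
$o = 169$ ($o = \left(3 \left(6 + 0^{2}\right) - 5\right)^{2} = \left(3 \left(6 + 0\right) - 5\right)^{2} = \left(3 \cdot 6 - 5\right)^{2} = \left(18 - 5\right)^{2} = 13^{2} = 169$)
$b = \frac{1}{1130}$ ($b = \frac{1}{-1000 + 2130} = \frac{1}{1130} \approx 0.00088496$)
$o - b = 169 - \frac{1}{1130} = \frac{190969}{1130}$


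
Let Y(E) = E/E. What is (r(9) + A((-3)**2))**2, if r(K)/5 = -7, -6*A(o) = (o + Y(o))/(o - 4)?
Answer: 11236/9 ≈ 1248.4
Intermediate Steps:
Y(E) = 1
A(o) = -(1 + o)/(6*(-4 + o)) (A(o) = -(o + 1)/(6*(o - 4)) = -(1 + o)/(6*(-4 + o)))
r(K) = -35 (r(K) = 5*(-7) = -35)
(r(9) + A((-3)**2))**2 = (-35 + (-1 - 1*(-3)**2)/(6*(-4 + (-3)**2)))**2 = (-35 + (-1 - 1*9)/(6*(-4 + 9)))**2 = (-35 + (1/6)*(-1 - 9)/5)**2 = (-35 + (1/6)*(1/5)*(-10))**2 = (-35 - 1/3)**2 = (-106/3)**2 = 11236/9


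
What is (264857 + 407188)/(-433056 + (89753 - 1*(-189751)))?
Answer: -224015/51184 ≈ -4.3767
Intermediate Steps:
(264857 + 407188)/(-433056 + (89753 - 1*(-189751))) = 672045/(-433056 + (89753 + 189751)) = 672045/(-433056 + 279504) = 672045/(-153552) = 672045*(-1/153552) = -224015/51184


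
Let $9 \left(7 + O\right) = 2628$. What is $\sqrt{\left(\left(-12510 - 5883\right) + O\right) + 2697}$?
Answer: $i \sqrt{15411} \approx 124.14 i$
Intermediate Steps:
$O = 285$ ($O = -7 + \frac{1}{9} \cdot 2628 = -7 + 292 = 285$)
$\sqrt{\left(\left(-12510 - 5883\right) + O\right) + 2697} = \sqrt{\left(\left(-12510 - 5883\right) + 285\right) + 2697} = \sqrt{\left(-18393 + 285\right) + 2697} = \sqrt{-18108 + 2697} = \sqrt{-15411} = i \sqrt{15411}$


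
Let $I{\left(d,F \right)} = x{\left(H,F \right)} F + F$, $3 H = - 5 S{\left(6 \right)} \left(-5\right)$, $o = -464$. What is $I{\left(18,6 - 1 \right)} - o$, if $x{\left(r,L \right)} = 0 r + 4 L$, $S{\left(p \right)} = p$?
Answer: $569$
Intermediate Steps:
$H = 50$ ($H = \frac{\left(-5\right) 6 \left(-5\right)}{3} = \frac{\left(-30\right) \left(-5\right)}{3} = \frac{1}{3} \cdot 150 = 50$)
$x{\left(r,L \right)} = 4 L$ ($x{\left(r,L \right)} = 0 + 4 L = 4 L$)
$I{\left(d,F \right)} = F + 4 F^{2}$ ($I{\left(d,F \right)} = 4 F F + F = 4 F^{2} + F = F + 4 F^{2}$)
$I{\left(18,6 - 1 \right)} - o = \left(6 - 1\right) \left(1 + 4 \left(6 - 1\right)\right) - -464 = 5 \left(1 + 4 \cdot 5\right) + 464 = 5 \left(1 + 20\right) + 464 = 5 \cdot 21 + 464 = 105 + 464 = 569$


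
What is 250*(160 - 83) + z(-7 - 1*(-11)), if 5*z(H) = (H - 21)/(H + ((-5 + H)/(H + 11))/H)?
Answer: 4600546/239 ≈ 19249.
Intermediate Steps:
z(H) = (-21 + H)/(5*(H + (-5 + H)/(H*(11 + H)))) (z(H) = ((H - 21)/(H + ((-5 + H)/(H + 11))/H))/5 = ((-21 + H)/(H + ((-5 + H)/(11 + H))/H))/5 = ((-21 + H)/(H + (-5 + H)/(H*(11 + H))))/5 = (-21 + H)/(5*(H + (-5 + H)/(H*(11 + H)))))
250*(160 - 83) + z(-7 - 1*(-11)) = 250*(160 - 83) + (-7 - 1*(-11))*(-231 + (-7 - 1*(-11))² - 10*(-7 - 1*(-11)))/(5*(-5 + (-7 - 1*(-11)) + (-7 - 1*(-11))³ + 11*(-7 - 1*(-11))²)) = 250*77 + (-7 + 11)*(-231 + (-7 + 11)² - 10*(-7 + 11))/(5*(-5 + (-7 + 11) + (-7 + 11)³ + 11*(-7 + 11)²)) = 19250 + (⅕)*4*(-231 + 4² - 10*4)/(-5 + 4 + 4³ + 11*4²) = 19250 + (⅕)*4*(-231 + 16 - 40)/(-5 + 4 + 64 + 11*16) = 19250 + (⅕)*4*(-255)/(-5 + 4 + 64 + 176) = 19250 + (⅕)*4*(-255)/239 = 19250 + (⅕)*4*(1/239)*(-255) = 19250 - 204/239 = 4600546/239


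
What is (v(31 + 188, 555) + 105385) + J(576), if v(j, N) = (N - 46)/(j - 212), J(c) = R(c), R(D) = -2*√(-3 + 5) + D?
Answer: 742236/7 - 2*√2 ≈ 1.0603e+5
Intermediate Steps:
R(D) = D - 2*√2 (R(D) = -2*√2 + D = D - 2*√2)
J(c) = c - 2*√2
v(j, N) = (-46 + N)/(-212 + j)
(v(31 + 188, 555) + 105385) + J(576) = ((-46 + 555)/(-212 + (31 + 188)) + 105385) + (576 - 2*√2) = (509/(-212 + 219) + 105385) + (576 - 2*√2) = (509/7 + 105385) + (576 - 2*√2) = 738204/7 + (576 - 2*√2) = 742236/7 - 2*√2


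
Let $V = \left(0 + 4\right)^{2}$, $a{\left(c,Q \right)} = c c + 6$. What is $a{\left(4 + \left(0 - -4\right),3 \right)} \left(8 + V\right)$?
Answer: $1680$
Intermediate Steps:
$a{\left(c,Q \right)} = 6 + c^{2}$ ($a{\left(c,Q \right)} = c^{2} + 6 = 6 + c^{2}$)
$V = 16$ ($V = 4^{2} = 16$)
$a{\left(4 + \left(0 - -4\right),3 \right)} \left(8 + V\right) = \left(6 + \left(4 + \left(0 - -4\right)\right)^{2}\right) \left(8 + 16\right) = \left(6 + \left(4 + \left(0 + 4\right)\right)^{2}\right) 24 = \left(6 + \left(4 + 4\right)^{2}\right) 24 = \left(6 + 8^{2}\right) 24 = \left(6 + 64\right) 24 = 70 \cdot 24 = 1680$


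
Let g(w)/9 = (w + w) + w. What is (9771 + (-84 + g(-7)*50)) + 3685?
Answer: 3922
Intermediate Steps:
g(w) = 27*w (g(w) = 9*((w + w) + w) = 9*(2*w + w) = 9*(3*w) = 27*w)
(9771 + (-84 + g(-7)*50)) + 3685 = (9771 + (-84 + (27*(-7))*50)) + 3685 = (9771 + (-84 - 189*50)) + 3685 = (9771 + (-84 - 9450)) + 3685 = (9771 - 9534) + 3685 = 237 + 3685 = 3922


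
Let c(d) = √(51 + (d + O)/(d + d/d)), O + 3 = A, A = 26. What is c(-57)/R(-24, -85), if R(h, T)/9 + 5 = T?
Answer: -17*√35/11340 ≈ -0.0088689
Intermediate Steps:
R(h, T) = -45 + 9*T
O = 23 (O = -3 + 26 = 23)
c(d) = √(51 + (23 + d)/(1 + d)) (c(d) = √(51 + (d + 23)/(d + d/d)) = √(51 + (23 + d)/(d + 1)) = √(51 + (23 + d)/(1 + d)))
c(-57)/R(-24, -85) = (√2*√((37 + 26*(-57))/(1 - 57)))/(-45 + 9*(-85)) = (√2*√((37 - 1482)/(-56)))/(-45 - 765) = (√2*√(-1/56*(-1445)))/(-810) = (√2*√(1445/56))*(-1/810) = (√2*(17*√70/28))*(-1/810) = (17*√35/14)*(-1/810) = -17*√35/11340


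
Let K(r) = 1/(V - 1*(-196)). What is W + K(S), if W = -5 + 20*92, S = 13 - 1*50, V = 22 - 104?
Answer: 209191/114 ≈ 1835.0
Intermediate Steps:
V = -82
S = -37 (S = 13 - 50 = -37)
W = 1835 (W = -5 + 1840 = 1835)
K(r) = 1/114 (K(r) = 1/(-82 - 1*(-196)) = 1/(-82 + 196) = 1/114)
W + K(S) = 1835 + 1/114 = 209191/114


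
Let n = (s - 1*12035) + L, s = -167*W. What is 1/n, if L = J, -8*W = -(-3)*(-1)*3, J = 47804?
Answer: 8/284649 ≈ 2.8105e-5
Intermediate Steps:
W = 9/8 (W = -(-(-3)*(-1))*3/8 = -(-3*1)*3/8 = -(-3)*3/8 = -⅛*(-9) = 9/8 ≈ 1.1250)
s = -1503/8 (s = -167*9/8 = -1503/8 ≈ -187.88)
L = 47804
n = 284649/8 (n = (-1503/8 - 1*12035) + 47804 = (-1503/8 - 12035) + 47804 = -97783/8 + 47804 = 284649/8 ≈ 35581.)
1/n = 1/(284649/8) = 8/284649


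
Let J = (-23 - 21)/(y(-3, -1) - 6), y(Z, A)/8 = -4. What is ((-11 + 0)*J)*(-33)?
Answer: 7986/19 ≈ 420.32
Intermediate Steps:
y(Z, A) = -32 (y(Z, A) = 8*(-4) = -32)
J = 22/19 (J = (-23 - 21)/(-32 - 6) = -44/(-38) = -44*(-1/38) = 22/19 ≈ 1.1579)
((-11 + 0)*J)*(-33) = ((-11 + 0)*(22/19))*(-33) = -11*22/19*(-33) = -242/19*(-33) = 7986/19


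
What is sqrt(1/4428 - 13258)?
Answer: I*sqrt(7220890029)/738 ≈ 115.14*I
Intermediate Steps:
sqrt(1/4428 - 13258) = sqrt(-58706423/4428) = I*sqrt(7220890029)/738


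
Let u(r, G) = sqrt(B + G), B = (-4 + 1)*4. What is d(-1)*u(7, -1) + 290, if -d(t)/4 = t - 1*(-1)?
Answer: 290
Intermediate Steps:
B = -12 (B = -3*4 = -12)
u(r, G) = sqrt(-12 + G)
d(t) = -4 - 4*t (d(t) = -4*(t - 1*(-1)) = -4*(t + 1) = -4*(1 + t) = -4 - 4*t)
d(-1)*u(7, -1) + 290 = (-4 - 4*(-1))*sqrt(-12 - 1) + 290 = (-4 + 4)*sqrt(-13) + 290 = 0*(I*sqrt(13)) + 290 = 0 + 290 = 290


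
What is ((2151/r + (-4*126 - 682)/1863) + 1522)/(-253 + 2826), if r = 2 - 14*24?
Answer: 942648887/1601028666 ≈ 0.58878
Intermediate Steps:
r = -334 (r = 2 - 336 = -334)
((2151/r + (-4*126 - 682)/1863) + 1522)/(-253 + 2826) = ((2151/(-334) + (-4*126 - 682)/1863) + 1522)/(-253 + 2826) = ((2151*(-1/334) + (-504 - 682)*(1/1863)) + 1522)/2573 = ((-2151/334 - 1186*1/1863) + 1522)*(1/2573) = ((-2151/334 - 1186/1863) + 1522)*(1/2573) = (-4403437/622242 + 1522)*(1/2573) = (942648887/622242)*(1/2573) = 942648887/1601028666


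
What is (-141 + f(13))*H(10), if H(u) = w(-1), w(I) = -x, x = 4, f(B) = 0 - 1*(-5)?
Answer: 544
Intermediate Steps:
f(B) = 5 (f(B) = 0 + 5 = 5)
w(I) = -4 (w(I) = -1*4 = -4)
H(u) = -4
(-141 + f(13))*H(10) = (-141 + 5)*(-4) = -136*(-4) = 544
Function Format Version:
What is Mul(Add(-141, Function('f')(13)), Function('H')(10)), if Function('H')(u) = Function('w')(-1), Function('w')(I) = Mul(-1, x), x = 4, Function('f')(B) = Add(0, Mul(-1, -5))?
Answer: 544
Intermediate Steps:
Function('f')(B) = 5 (Function('f')(B) = Add(0, 5) = 5)
Function('w')(I) = -4 (Function('w')(I) = Mul(-1, 4) = -4)
Function('H')(u) = -4
Mul(Add(-141, Function('f')(13)), Function('H')(10)) = Mul(Add(-141, 5), -4) = Mul(-136, -4) = 544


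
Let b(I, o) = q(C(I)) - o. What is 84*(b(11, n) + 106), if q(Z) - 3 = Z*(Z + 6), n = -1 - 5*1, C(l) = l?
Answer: 25368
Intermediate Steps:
n = -6 (n = -1 - 5 = -6)
q(Z) = 3 + Z*(6 + Z) (q(Z) = 3 + Z*(Z + 6) = 3 + Z*(6 + Z))
b(I, o) = 3 + I**2 - o + 6*I (b(I, o) = (3 + I**2 + 6*I) - o = 3 + I**2 - o + 6*I)
84*(b(11, n) + 106) = 84*((3 + 11**2 - 1*(-6) + 6*11) + 106) = 84*((3 + 121 + 6 + 66) + 106) = 84*(196 + 106) = 84*302 = 25368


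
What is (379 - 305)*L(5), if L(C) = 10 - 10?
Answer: 0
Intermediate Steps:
L(C) = 0
(379 - 305)*L(5) = (379 - 305)*0 = 74*0 = 0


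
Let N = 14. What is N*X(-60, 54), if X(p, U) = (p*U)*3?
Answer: -136080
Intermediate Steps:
X(p, U) = 3*U*p (X(p, U) = (U*p)*3 = 3*U*p)
N*X(-60, 54) = 14*(3*54*(-60)) = 14*(-9720) = -136080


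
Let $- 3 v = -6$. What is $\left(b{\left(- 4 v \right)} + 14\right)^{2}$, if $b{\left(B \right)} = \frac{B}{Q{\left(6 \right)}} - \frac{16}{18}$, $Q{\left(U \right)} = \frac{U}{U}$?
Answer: $\frac{2116}{81} \approx 26.123$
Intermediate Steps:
$v = 2$ ($v = \left(- \frac{1}{3}\right) \left(-6\right) = 2$)
$Q{\left(U \right)} = 1$
$b{\left(B \right)} = - \frac{8}{9} + B$ ($b{\left(B \right)} = \frac{B}{1} - \frac{16}{18} = B 1 - \frac{8}{9} = B - \frac{8}{9} = - \frac{8}{9} + B$)
$\left(b{\left(- 4 v \right)} + 14\right)^{2} = \left(\left(- \frac{8}{9} - 8\right) + 14\right)^{2} = \left(- \frac{80}{9} + 14\right)^{2} = \left(\frac{46}{9}\right)^{2} = \frac{2116}{81}$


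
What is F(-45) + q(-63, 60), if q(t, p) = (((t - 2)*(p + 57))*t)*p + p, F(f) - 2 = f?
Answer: 28746917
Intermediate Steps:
F(f) = 2 + f
q(t, p) = p + p*t*(-2 + t)*(57 + p) (q(t, p) = (((-2 + t)*(57 + p))*t)*p + p = (t*(-2 + t)*(57 + p))*p + p = p*t*(-2 + t)*(57 + p) + p = p + p*t*(-2 + t)*(57 + p))
F(-45) + q(-63, 60) = (2 - 45) + 60*(1 - 114*(-63) + 57*(-63)**2 + 60*(-63)**2 - 2*60*(-63)) = -43 + 60*(1 + 7182 + 57*3969 + 60*3969 + 7560) = -43 + 60*(1 + 7182 + 226233 + 238140 + 7560) = -43 + 60*479116 = -43 + 28746960 = 28746917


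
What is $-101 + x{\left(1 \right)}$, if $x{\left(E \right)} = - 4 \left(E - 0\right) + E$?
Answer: $-104$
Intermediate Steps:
$x{\left(E \right)} = - 3 E$ ($x{\left(E \right)} = - 4 \left(E + 0\right) + E = - 4 E + E = - 3 E$)
$-101 + x{\left(1 \right)} = -101 - 3 = -104$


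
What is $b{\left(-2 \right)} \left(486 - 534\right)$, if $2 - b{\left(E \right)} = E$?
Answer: $-192$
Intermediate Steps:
$b{\left(E \right)} = 2 - E$
$b{\left(-2 \right)} \left(486 - 534\right) = \left(2 - -2\right) \left(486 - 534\right) = \left(2 + 2\right) \left(-48\right) = 4 \left(-48\right) = -192$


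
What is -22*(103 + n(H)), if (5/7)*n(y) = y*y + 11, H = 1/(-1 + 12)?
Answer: -143278/55 ≈ -2605.1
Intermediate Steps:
H = 1/11 ≈ 0.090909
n(y) = 77/5 + 7*y²/5 (n(y) = 7*(y*y + 11)/5 = 7*(y² + 11)/5 = 7*(11 + y²)/5 = 77/5 + 7*y²/5)
-22*(103 + n(H)) = -22*(103 + (77/5 + 7*(1/11)²/5)) = -22*(103 + (77/5 + (7/5)*(1/121))) = -22*(103 + (77/5 + 7/605)) = -22*(103 + 9324/605) = -22*71639/605 = -143278/55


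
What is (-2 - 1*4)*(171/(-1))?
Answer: 1026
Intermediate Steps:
(-2 - 1*4)*(171/(-1)) = (-2 - 4)*(171*(-1)) = -6*(-171) = 1026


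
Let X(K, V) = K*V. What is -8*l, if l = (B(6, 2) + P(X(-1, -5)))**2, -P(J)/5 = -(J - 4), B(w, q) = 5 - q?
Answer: -512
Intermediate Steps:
P(J) = -20 + 5*J (P(J) = -(-5)*(J - 4) = -(-5)*(-4 + J) = -5*(4 - J) = -20 + 5*J)
l = 64 (l = ((5 - 1*2) + (-20 + 5*(-1*(-5))))**2 = ((5 - 2) + (-20 + 5*5))**2 = (3 + (-20 + 25))**2 = (3 + 5)**2 = 8**2 = 64)
-8*l = -8*64 = -512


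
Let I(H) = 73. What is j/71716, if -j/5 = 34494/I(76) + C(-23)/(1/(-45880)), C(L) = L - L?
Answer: -86235/2617634 ≈ -0.032944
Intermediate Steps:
C(L) = 0
j = -172470/73 (j = -5*(34494/73 + 0/(1/(-45880))) = -5*(34494*(1/73) + 0/(-1/45880)) = -5*(34494/73 + 0*(-45880)) = -5*(34494/73 + 0) = -5*34494/73 = -172470/73 ≈ -2362.6)
j/71716 = -172470/73/71716 = -172470/73*1/71716 = -86235/2617634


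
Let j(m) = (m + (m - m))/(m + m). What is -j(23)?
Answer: -½ ≈ -0.50000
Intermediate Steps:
j(m) = ½ (j(m) = (m + 0)/((2*m)) = m*(1/(2*m)) = ½)
-j(23) = -1*½ = -½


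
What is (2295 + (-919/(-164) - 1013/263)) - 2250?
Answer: 2016505/43132 ≈ 46.752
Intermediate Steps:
(2295 + (-919/(-164) - 1013/263)) - 2250 = (2295 + (-919*(-1/164) - 1013*1/263)) - 2250 = (2295 + (919/164 - 1013/263)) - 2250 = (2295 + 75565/43132) - 2250 = 99063505/43132 - 2250 = 2016505/43132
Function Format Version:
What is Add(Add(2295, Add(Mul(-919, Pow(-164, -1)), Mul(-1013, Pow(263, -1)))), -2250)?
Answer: Rational(2016505, 43132) ≈ 46.752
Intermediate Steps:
Add(Add(2295, Add(Mul(-919, Pow(-164, -1)), Mul(-1013, Pow(263, -1)))), -2250) = Add(Add(2295, Add(Mul(-919, Rational(-1, 164)), Mul(-1013, Rational(1, 263)))), -2250) = Add(Add(2295, Add(Rational(919, 164), Rational(-1013, 263))), -2250) = Add(Add(2295, Rational(75565, 43132)), -2250) = Add(Rational(99063505, 43132), -2250) = Rational(2016505, 43132)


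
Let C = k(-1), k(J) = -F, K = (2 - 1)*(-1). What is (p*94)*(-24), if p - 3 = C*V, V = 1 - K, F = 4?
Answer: 11280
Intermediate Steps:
K = -1 (K = 1*(-1) = -1)
k(J) = -4 (k(J) = -1*4 = -4)
V = 2 (V = 1 - 1*(-1) = 1 + 1 = 2)
C = -4
p = -5 (p = 3 - 4*2 = 3 - 8 = -5)
(p*94)*(-24) = -5*94*(-24) = -470*(-24) = 11280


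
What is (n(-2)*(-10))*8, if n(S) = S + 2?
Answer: 0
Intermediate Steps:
n(S) = 2 + S
(n(-2)*(-10))*8 = ((2 - 2)*(-10))*8 = (0*(-10))*8 = 0*8 = 0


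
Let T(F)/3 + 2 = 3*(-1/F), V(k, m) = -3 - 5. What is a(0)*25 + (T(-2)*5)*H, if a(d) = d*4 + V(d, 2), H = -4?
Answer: -170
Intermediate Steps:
V(k, m) = -8
T(F) = -6 - 9/F (T(F) = -6 + 3*(3*(-1/F)) = -6 + 3*(-3/F) = -6 - 9/F)
a(d) = -8 + 4*d (a(d) = d*4 - 8 = 4*d - 8 = -8 + 4*d)
a(0)*25 + (T(-2)*5)*H = (-8 + 4*0)*25 + ((-6 - 9/(-2))*5)*(-4) = (-8 + 0)*25 + ((-6 - 9*(-½))*5)*(-4) = -8*25 + ((-6 + 9/2)*5)*(-4) = -200 - 3/2*5*(-4) = -200 - 15/2*(-4) = -200 + 30 = -170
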